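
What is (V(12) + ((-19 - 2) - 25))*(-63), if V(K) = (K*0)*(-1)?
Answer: 2898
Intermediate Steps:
V(K) = 0 (V(K) = 0*(-1) = 0)
(V(12) + ((-19 - 2) - 25))*(-63) = (0 + ((-19 - 2) - 25))*(-63) = (0 + (-21 - 25))*(-63) = (0 - 46)*(-63) = -46*(-63) = 2898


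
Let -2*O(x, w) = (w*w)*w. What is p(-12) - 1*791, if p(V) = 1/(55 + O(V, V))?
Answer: -726928/919 ≈ -791.00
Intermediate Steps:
O(x, w) = -w³/2 (O(x, w) = -w*w*w/2 = -w²*w/2 = -w³/2)
p(V) = 1/(55 - V³/2)
p(-12) - 1*791 = -2/(-110 + (-12)³) - 1*791 = -2/(-110 - 1728) - 791 = -2/(-1838) - 791 = -2*(-1/1838) - 791 = 1/919 - 791 = -726928/919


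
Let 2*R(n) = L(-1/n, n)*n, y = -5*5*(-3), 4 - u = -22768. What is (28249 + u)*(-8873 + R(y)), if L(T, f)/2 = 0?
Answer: -452709333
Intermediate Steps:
L(T, f) = 0 (L(T, f) = 2*0 = 0)
u = 22772 (u = 4 - 1*(-22768) = 4 + 22768 = 22772)
y = 75 (y = -25*(-3) = 75)
R(n) = 0 (R(n) = (0*n)/2 = (½)*0 = 0)
(28249 + u)*(-8873 + R(y)) = (28249 + 22772)*(-8873 + 0) = 51021*(-8873) = -452709333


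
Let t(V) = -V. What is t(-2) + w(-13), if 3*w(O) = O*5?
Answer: -59/3 ≈ -19.667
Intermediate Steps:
w(O) = 5*O/3 (w(O) = (O*5)/3 = (5*O)/3 = 5*O/3)
t(-2) + w(-13) = -1*(-2) + (5/3)*(-13) = 2 - 65/3 = -59/3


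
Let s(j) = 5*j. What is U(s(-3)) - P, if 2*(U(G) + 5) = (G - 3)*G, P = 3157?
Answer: -3027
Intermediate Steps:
U(G) = -5 + G*(-3 + G)/2 (U(G) = -5 + ((G - 3)*G)/2 = -5 + ((-3 + G)*G)/2 = -5 + (G*(-3 + G))/2 = -5 + G*(-3 + G)/2)
U(s(-3)) - P = (-5 + (5*(-3))**2/2 - 15*(-3)/2) - 1*3157 = (-5 + (1/2)*(-15)**2 - 3/2*(-15)) - 3157 = (-5 + (1/2)*225 + 45/2) - 3157 = (-5 + 225/2 + 45/2) - 3157 = 130 - 3157 = -3027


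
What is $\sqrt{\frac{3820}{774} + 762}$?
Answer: $\frac{2 \sqrt{3190643}}{129} \approx 27.694$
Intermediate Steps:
$\sqrt{\frac{3820}{774} + 762} = \sqrt{3820 \cdot \frac{1}{774} + 762} = \sqrt{\frac{1910}{387} + 762} = \sqrt{\frac{296804}{387}} = \frac{2 \sqrt{3190643}}{129}$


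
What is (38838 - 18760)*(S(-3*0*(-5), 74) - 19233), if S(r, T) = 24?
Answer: -385678302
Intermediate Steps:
(38838 - 18760)*(S(-3*0*(-5), 74) - 19233) = (38838 - 18760)*(24 - 19233) = 20078*(-19209) = -385678302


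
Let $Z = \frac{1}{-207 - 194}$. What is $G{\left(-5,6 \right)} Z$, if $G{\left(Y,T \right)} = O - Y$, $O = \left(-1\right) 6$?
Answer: $\frac{1}{401} \approx 0.0024938$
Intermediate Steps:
$O = -6$
$G{\left(Y,T \right)} = -6 - Y$
$Z = - \frac{1}{401}$ ($Z = \frac{1}{-401} = - \frac{1}{401} \approx -0.0024938$)
$G{\left(-5,6 \right)} Z = \left(-6 - -5\right) \left(- \frac{1}{401}\right) = \left(-6 + 5\right) \left(- \frac{1}{401}\right) = \left(-1\right) \left(- \frac{1}{401}\right) = \frac{1}{401}$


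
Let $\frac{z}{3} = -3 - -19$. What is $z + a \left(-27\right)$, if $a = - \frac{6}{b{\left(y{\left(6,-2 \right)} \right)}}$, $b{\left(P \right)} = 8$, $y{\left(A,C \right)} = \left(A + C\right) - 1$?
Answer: $\frac{273}{4} \approx 68.25$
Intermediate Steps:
$y{\left(A,C \right)} = -1 + A + C$
$z = 48$ ($z = 3 \left(-3 - -19\right) = 3 \left(-3 + 19\right) = 3 \cdot 16 = 48$)
$a = - \frac{3}{4}$ ($a = - \frac{6}{8} = \left(-6\right) \frac{1}{8} = - \frac{3}{4} \approx -0.75$)
$z + a \left(-27\right) = 48 - - \frac{81}{4} = 48 + \frac{81}{4} = \frac{273}{4}$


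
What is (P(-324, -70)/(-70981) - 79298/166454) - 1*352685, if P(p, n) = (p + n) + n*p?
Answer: -2083503892892186/5907535687 ≈ -3.5269e+5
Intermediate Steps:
P(p, n) = n + p + n*p (P(p, n) = (n + p) + n*p = n + p + n*p)
(P(-324, -70)/(-70981) - 79298/166454) - 1*352685 = ((-70 - 324 - 70*(-324))/(-70981) - 79298/166454) - 1*352685 = ((-70 - 324 + 22680)*(-1/70981) - 79298*1/166454) - 352685 = (22286*(-1/70981) - 39649/83227) - 352685 = (-22286/70981 - 39649/83227) - 352685 = -4669122591/5907535687 - 352685 = -2083503892892186/5907535687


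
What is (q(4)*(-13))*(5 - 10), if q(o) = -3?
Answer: -195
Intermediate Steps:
(q(4)*(-13))*(5 - 10) = (-3*(-13))*(5 - 10) = 39*(-5) = -195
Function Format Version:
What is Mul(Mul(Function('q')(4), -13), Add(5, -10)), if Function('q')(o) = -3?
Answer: -195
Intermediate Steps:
Mul(Mul(Function('q')(4), -13), Add(5, -10)) = Mul(Mul(-3, -13), Add(5, -10)) = Mul(39, -5) = -195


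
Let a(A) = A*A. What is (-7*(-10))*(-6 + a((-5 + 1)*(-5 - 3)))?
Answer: 71260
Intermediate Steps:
a(A) = A²
(-7*(-10))*(-6 + a((-5 + 1)*(-5 - 3))) = (-7*(-10))*(-6 + ((-5 + 1)*(-5 - 3))²) = 70*(-6 + (-4*(-8))²) = 70*(-6 + 32²) = 70*(-6 + 1024) = 70*1018 = 71260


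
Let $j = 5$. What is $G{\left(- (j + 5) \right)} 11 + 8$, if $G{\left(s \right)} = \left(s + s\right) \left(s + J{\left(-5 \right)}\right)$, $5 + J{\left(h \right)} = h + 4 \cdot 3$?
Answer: $1768$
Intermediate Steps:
$J{\left(h \right)} = 7 + h$ ($J{\left(h \right)} = -5 + \left(h + 4 \cdot 3\right) = -5 + \left(h + 12\right) = -5 + \left(12 + h\right) = 7 + h$)
$G{\left(s \right)} = 2 s \left(2 + s\right)$ ($G{\left(s \right)} = \left(s + s\right) \left(s + \left(7 - 5\right)\right) = 2 s \left(s + 2\right) = 2 s \left(2 + s\right)$)
$G{\left(- (j + 5) \right)} 11 + 8 = 2 \left(- (5 + 5)\right) \left(2 - \left(5 + 5\right)\right) 11 + 8 = 2 \left(\left(-1\right) 10\right) \left(2 - 10\right) 11 + 8 = 2 \left(-10\right) \left(2 - 10\right) 11 + 8 = 2 \left(-10\right) \left(-8\right) 11 + 8 = 160 \cdot 11 + 8 = 1760 + 8 = 1768$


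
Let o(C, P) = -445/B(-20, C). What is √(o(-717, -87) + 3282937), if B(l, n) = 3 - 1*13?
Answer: √13131926/2 ≈ 1811.9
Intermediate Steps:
B(l, n) = -10 (B(l, n) = 3 - 13 = -10)
o(C, P) = 89/2 (o(C, P) = -445/(-10) = -445*(-⅒) = 89/2)
√(o(-717, -87) + 3282937) = √(89/2 + 3282937) = √(6565963/2) = √13131926/2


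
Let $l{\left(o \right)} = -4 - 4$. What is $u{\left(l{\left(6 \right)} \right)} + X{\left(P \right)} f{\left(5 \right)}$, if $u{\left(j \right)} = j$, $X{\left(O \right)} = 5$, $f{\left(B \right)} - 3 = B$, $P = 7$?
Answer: $32$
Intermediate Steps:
$f{\left(B \right)} = 3 + B$
$l{\left(o \right)} = -8$
$u{\left(l{\left(6 \right)} \right)} + X{\left(P \right)} f{\left(5 \right)} = -8 + 5 \left(3 + 5\right) = -8 + 5 \cdot 8 = -8 + 40 = 32$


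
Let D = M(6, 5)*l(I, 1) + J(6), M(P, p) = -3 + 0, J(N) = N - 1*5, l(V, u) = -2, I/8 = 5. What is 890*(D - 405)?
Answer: -354220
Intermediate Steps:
I = 40 (I = 8*5 = 40)
J(N) = -5 + N (J(N) = N - 5 = -5 + N)
M(P, p) = -3
D = 7 (D = -3*(-2) + (-5 + 6) = 6 + 1 = 7)
890*(D - 405) = 890*(7 - 405) = 890*(-398) = -354220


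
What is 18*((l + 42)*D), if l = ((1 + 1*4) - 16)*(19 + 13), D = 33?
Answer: -184140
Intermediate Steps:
l = -352 (l = ((1 + 4) - 16)*32 = (5 - 16)*32 = -11*32 = -352)
18*((l + 42)*D) = 18*((-352 + 42)*33) = 18*(-310*33) = 18*(-10230) = -184140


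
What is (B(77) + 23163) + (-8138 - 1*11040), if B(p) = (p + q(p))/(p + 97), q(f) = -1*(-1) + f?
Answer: 693545/174 ≈ 3985.9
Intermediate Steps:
q(f) = 1 + f
B(p) = (1 + 2*p)/(97 + p) (B(p) = (p + (1 + p))/(p + 97) = (1 + 2*p)/(97 + p))
(B(77) + 23163) + (-8138 - 1*11040) = ((1 + 2*77)/(97 + 77) + 23163) + (-8138 - 1*11040) = ((1 + 154)/174 + 23163) + (-8138 - 11040) = ((1/174)*155 + 23163) - 19178 = (155/174 + 23163) - 19178 = 4030517/174 - 19178 = 693545/174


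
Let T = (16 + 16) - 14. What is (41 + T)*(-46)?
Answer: -2714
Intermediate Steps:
T = 18 (T = 32 - 14 = 18)
(41 + T)*(-46) = (41 + 18)*(-46) = 59*(-46) = -2714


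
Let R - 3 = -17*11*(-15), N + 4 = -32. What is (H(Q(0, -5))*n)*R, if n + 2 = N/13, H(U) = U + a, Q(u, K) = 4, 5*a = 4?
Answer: -321408/5 ≈ -64282.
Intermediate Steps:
a = 4/5 (a = (1/5)*4 = 4/5 ≈ 0.80000)
N = -36 (N = -4 - 32 = -36)
H(U) = 4/5 + U (H(U) = U + 4/5 = 4/5 + U)
n = -62/13 (n = -2 - 36/13 = -62/13 ≈ -4.7692)
R = 2808 (R = 3 - 17*11*(-15) = 3 - 187*(-15) = 3 + 2805 = 2808)
(H(Q(0, -5))*n)*R = ((4/5 + 4)*(-62/13))*2808 = ((24/5)*(-62/13))*2808 = -1488/65*2808 = -321408/5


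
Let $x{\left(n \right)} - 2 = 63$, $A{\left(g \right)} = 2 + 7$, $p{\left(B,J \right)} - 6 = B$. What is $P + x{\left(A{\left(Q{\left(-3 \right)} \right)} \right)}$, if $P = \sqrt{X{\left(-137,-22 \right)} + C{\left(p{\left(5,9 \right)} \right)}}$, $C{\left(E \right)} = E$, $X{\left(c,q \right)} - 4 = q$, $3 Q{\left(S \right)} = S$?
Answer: $65 + i \sqrt{7} \approx 65.0 + 2.6458 i$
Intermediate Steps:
$Q{\left(S \right)} = \frac{S}{3}$
$p{\left(B,J \right)} = 6 + B$
$X{\left(c,q \right)} = 4 + q$
$A{\left(g \right)} = 9$
$x{\left(n \right)} = 65$ ($x{\left(n \right)} = 2 + 63 = 65$)
$P = i \sqrt{7}$ ($P = \sqrt{\left(4 - 22\right) + \left(6 + 5\right)} = \sqrt{-18 + 11} = \sqrt{-7} = i \sqrt{7} \approx 2.6458 i$)
$P + x{\left(A{\left(Q{\left(-3 \right)} \right)} \right)} = i \sqrt{7} + 65 = 65 + i \sqrt{7}$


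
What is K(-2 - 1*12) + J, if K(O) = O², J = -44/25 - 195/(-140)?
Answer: 136943/700 ≈ 195.63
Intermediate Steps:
J = -257/700 (J = -44*1/25 - 195*(-1/140) = -44/25 + 39/28 = -257/700 ≈ -0.36714)
K(-2 - 1*12) + J = (-2 - 1*12)² - 257/700 = (-2 - 12)² - 257/700 = (-14)² - 257/700 = 196 - 257/700 = 136943/700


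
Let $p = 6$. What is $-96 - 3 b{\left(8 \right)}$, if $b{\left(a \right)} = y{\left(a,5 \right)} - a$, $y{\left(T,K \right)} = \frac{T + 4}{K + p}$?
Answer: $- \frac{828}{11} \approx -75.273$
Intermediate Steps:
$y{\left(T,K \right)} = \frac{4 + T}{6 + K}$ ($y{\left(T,K \right)} = \frac{T + 4}{K + 6} = \frac{4 + T}{6 + K}$)
$b{\left(a \right)} = \frac{4}{11} - \frac{10 a}{11}$ ($b{\left(a \right)} = \frac{4 + a}{6 + 5} - a = \frac{4 + a}{11} - a = \left(\frac{4}{11} + \frac{a}{11}\right) - a = \frac{4}{11} - \frac{10 a}{11}$)
$-96 - 3 b{\left(8 \right)} = -96 - 3 \left(\frac{4}{11} - \frac{80}{11}\right) = -96 - - \frac{228}{11} = -96 + \frac{228}{11} = - \frac{828}{11}$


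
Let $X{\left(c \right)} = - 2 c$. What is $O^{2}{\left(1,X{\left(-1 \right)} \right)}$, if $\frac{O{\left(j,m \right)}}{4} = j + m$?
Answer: $144$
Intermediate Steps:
$O{\left(j,m \right)} = 4 j + 4 m$ ($O{\left(j,m \right)} = 4 \left(j + m\right) = 4 j + 4 m$)
$O^{2}{\left(1,X{\left(-1 \right)} \right)} = \left(4 \cdot 1 + 4 \left(\left(-2\right) \left(-1\right)\right)\right)^{2} = \left(4 + 4 \cdot 2\right)^{2} = \left(4 + 8\right)^{2} = 12^{2} = 144$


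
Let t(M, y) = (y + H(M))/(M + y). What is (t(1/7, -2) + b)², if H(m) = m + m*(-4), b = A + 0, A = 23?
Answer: 99856/169 ≈ 590.86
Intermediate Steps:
b = 23 (b = 23 + 0 = 23)
H(m) = -3*m (H(m) = m - 4*m = -3*m)
t(M, y) = (y - 3*M)/(M + y)
(t(1/7, -2) + b)² = ((-2 - 3/7)/(1/7 - 2) + 23)² = ((-2 - 3*⅐)/(⅐ - 2) + 23)² = ((-2 - 3/7)/(-13/7) + 23)² = (-7/13*(-17/7) + 23)² = (17/13 + 23)² = (316/13)² = 99856/169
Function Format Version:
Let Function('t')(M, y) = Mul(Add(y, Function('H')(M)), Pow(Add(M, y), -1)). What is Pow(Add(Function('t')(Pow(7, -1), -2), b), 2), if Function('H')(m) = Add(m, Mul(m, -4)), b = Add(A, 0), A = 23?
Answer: Rational(99856, 169) ≈ 590.86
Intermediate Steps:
b = 23 (b = Add(23, 0) = 23)
Function('H')(m) = Mul(-3, m) (Function('H')(m) = Add(m, Mul(-4, m)) = Mul(-3, m))
Function('t')(M, y) = Mul(Pow(Add(M, y), -1), Add(y, Mul(-3, M))) (Function('t')(M, y) = Mul(Add(y, Mul(-3, M)), Pow(Add(M, y), -1)) = Mul(Pow(Add(M, y), -1), Add(y, Mul(-3, M))))
Pow(Add(Function('t')(Pow(7, -1), -2), b), 2) = Pow(Add(Mul(Pow(Add(Pow(7, -1), -2), -1), Add(-2, Mul(-3, Pow(7, -1)))), 23), 2) = Pow(Add(Mul(Pow(Add(Rational(1, 7), -2), -1), Add(-2, Mul(-3, Rational(1, 7)))), 23), 2) = Pow(Add(Mul(Pow(Rational(-13, 7), -1), Add(-2, Rational(-3, 7))), 23), 2) = Pow(Add(Mul(Rational(-7, 13), Rational(-17, 7)), 23), 2) = Pow(Add(Rational(17, 13), 23), 2) = Pow(Rational(316, 13), 2) = Rational(99856, 169)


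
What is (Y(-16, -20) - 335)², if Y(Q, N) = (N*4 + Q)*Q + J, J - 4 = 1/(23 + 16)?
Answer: 2208624016/1521 ≈ 1.4521e+6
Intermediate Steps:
J = 157/39 (J = 4 + 1/(23 + 16) = 4 + 1/39 = 157/39 ≈ 4.0256)
Y(Q, N) = 157/39 + Q*(Q + 4*N) (Y(Q, N) = (N*4 + Q)*Q + 157/39 = (4*N + Q)*Q + 157/39 = (Q + 4*N)*Q + 157/39 = Q*(Q + 4*N) + 157/39 = 157/39 + Q*(Q + 4*N))
(Y(-16, -20) - 335)² = ((157/39 + (-16)² + 4*(-20)*(-16)) - 335)² = ((157/39 + 256 + 1280) - 335)² = (60061/39 - 335)² = (46996/39)² = 2208624016/1521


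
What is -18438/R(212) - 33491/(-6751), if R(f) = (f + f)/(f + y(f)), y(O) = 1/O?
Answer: -2795757824701/303416944 ≈ -9214.3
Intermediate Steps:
R(f) = 2*f/(f + 1/f) (R(f) = (f + f)/(f + 1/f) = (2*f)/(f + 1/f) = 2*f/(f + 1/f))
-18438/R(212) - 33491/(-6751) = -18438/(2*212²/(1 + 212²)) - 33491/(-6751) = -18438/(2*44944/(1 + 44944)) - 33491*(-1/6751) = -18438/(2*44944/44945) + 33491/6751 = -18438/(2*44944*(1/44945)) + 33491/6751 = -18438/89888/44945 + 33491/6751 = -18438*44945/89888 + 33491/6751 = -414347955/44944 + 33491/6751 = -2795757824701/303416944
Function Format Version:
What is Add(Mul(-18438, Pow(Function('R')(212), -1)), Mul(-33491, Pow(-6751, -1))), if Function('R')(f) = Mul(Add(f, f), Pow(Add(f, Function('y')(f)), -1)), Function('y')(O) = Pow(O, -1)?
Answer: Rational(-2795757824701, 303416944) ≈ -9214.3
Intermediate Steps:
Function('R')(f) = Mul(2, f, Pow(Add(f, Pow(f, -1)), -1)) (Function('R')(f) = Mul(Add(f, f), Pow(Add(f, Pow(f, -1)), -1)) = Mul(Mul(2, f), Pow(Add(f, Pow(f, -1)), -1)) = Mul(2, f, Pow(Add(f, Pow(f, -1)), -1)))
Add(Mul(-18438, Pow(Function('R')(212), -1)), Mul(-33491, Pow(-6751, -1))) = Add(Mul(-18438, Pow(Mul(2, Pow(212, 2), Pow(Add(1, Pow(212, 2)), -1)), -1)), Mul(-33491, Pow(-6751, -1))) = Add(Mul(-18438, Pow(Mul(2, 44944, Pow(Add(1, 44944), -1)), -1)), Mul(-33491, Rational(-1, 6751))) = Add(Mul(-18438, Pow(Mul(2, 44944, Pow(44945, -1)), -1)), Rational(33491, 6751)) = Add(Mul(-18438, Pow(Mul(2, 44944, Rational(1, 44945)), -1)), Rational(33491, 6751)) = Add(Mul(-18438, Pow(Rational(89888, 44945), -1)), Rational(33491, 6751)) = Add(Mul(-18438, Rational(44945, 89888)), Rational(33491, 6751)) = Add(Rational(-414347955, 44944), Rational(33491, 6751)) = Rational(-2795757824701, 303416944)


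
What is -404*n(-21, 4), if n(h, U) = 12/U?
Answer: -1212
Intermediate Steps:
-404*n(-21, 4) = -4848/4 = -404*3 = -1212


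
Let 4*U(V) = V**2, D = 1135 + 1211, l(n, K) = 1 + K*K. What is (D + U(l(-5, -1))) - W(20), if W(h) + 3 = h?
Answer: 2330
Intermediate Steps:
l(n, K) = 1 + K**2
W(h) = -3 + h
D = 2346
U(V) = V**2/4
(D + U(l(-5, -1))) - W(20) = (2346 + (1 + (-1)**2)**2/4) - (-3 + 20) = (2346 + (1 + 1)**2/4) - 1*17 = (2346 + (1/4)*2**2) - 17 = (2346 + (1/4)*4) - 17 = (2346 + 1) - 17 = 2347 - 17 = 2330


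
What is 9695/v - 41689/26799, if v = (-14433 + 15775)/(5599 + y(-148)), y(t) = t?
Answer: 1416202731917/35964258 ≈ 39378.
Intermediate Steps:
v = 1342/5451 (v = (-14433 + 15775)/(5599 - 148) = 1342/5451 ≈ 0.24619)
9695/v - 41689/26799 = 9695/(1342/5451) - 41689/26799 = 9695*(5451/1342) - 41689*1/26799 = 52847445/1342 - 41689/26799 = 1416202731917/35964258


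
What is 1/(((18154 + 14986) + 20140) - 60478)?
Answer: -1/7198 ≈ -0.00013893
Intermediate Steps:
1/(((18154 + 14986) + 20140) - 60478) = 1/((33140 + 20140) - 60478) = 1/(53280 - 60478) = 1/(-7198) = -1/7198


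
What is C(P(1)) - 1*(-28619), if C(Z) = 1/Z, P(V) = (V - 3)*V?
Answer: 57237/2 ≈ 28619.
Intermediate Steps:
P(V) = V*(-3 + V) (P(V) = (-3 + V)*V = V*(-3 + V))
C(P(1)) - 1*(-28619) = 1/(1*(-3 + 1)) - 1*(-28619) = 1/(1*(-2)) + 28619 = 1/(-2) + 28619 = -½ + 28619 = 57237/2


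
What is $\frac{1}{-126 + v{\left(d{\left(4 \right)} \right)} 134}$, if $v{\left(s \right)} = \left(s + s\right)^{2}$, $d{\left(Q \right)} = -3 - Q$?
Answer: $\frac{1}{26138} \approx 3.8258 \cdot 10^{-5}$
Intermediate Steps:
$v{\left(s \right)} = 4 s^{2}$ ($v{\left(s \right)} = \left(2 s\right)^{2} = 4 s^{2}$)
$\frac{1}{-126 + v{\left(d{\left(4 \right)} \right)} 134} = \frac{1}{-126 + 4 \left(-3 - 4\right)^{2} \cdot 134} = \frac{1}{-126 + 4 \left(-7\right)^{2} \cdot 134} = \frac{1}{-126 + 4 \cdot 49 \cdot 134} = \frac{1}{-126 + 196 \cdot 134} = \frac{1}{-126 + 26264} = \frac{1}{26138}$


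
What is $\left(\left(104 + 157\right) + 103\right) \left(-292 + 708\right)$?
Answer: $151424$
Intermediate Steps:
$\left(\left(104 + 157\right) + 103\right) \left(-292 + 708\right) = \left(261 + 103\right) 416 = 364 \cdot 416 = 151424$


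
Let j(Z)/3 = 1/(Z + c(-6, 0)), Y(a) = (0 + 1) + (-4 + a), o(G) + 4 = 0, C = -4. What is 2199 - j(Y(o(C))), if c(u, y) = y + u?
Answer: 28590/13 ≈ 2199.2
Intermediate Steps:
o(G) = -4 (o(G) = -4 + 0 = -4)
c(u, y) = u + y
Y(a) = -3 + a (Y(a) = 1 + (-4 + a) = -3 + a)
j(Z) = 3/(-6 + Z) (j(Z) = 3/(Z + (-6 + 0)) = 3/(Z - 6) = 3/(-6 + Z))
2199 - j(Y(o(C))) = 2199 - 3/(-6 + (-3 - 4)) = 2199 - 3/(-6 - 7) = 2199 - 3/(-13) = 2199 - 3*(-1)/13 = 2199 - 1*(-3/13) = 2199 + 3/13 = 28590/13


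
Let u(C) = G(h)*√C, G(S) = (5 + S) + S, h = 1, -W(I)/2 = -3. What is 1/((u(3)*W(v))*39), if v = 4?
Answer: √3/4914 ≈ 0.00035247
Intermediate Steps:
W(I) = 6 (W(I) = -2*(-3) = 6)
G(S) = 5 + 2*S
u(C) = 7*√C (u(C) = (5 + 2*1)*√C = (5 + 2)*√C = 7*√C)
1/((u(3)*W(v))*39) = 1/(((7*√3)*6)*39) = 1/((42*√3)*39) = 1/(1638*√3) = √3/4914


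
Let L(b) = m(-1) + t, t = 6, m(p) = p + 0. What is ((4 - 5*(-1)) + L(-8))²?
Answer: 196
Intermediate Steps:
m(p) = p
L(b) = 5 (L(b) = -1 + 6 = 5)
((4 - 5*(-1)) + L(-8))² = ((4 - 5*(-1)) + 5)² = ((4 + 5) + 5)² = (9 + 5)² = 14² = 196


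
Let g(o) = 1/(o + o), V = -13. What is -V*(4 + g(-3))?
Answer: 299/6 ≈ 49.833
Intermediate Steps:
g(o) = 1/(2*o)
-V*(4 + g(-3)) = -(-13)*(4 + (1/2)/(-3)) = -(-13)*(4 + (1/2)*(-1/3)) = -(-13)*(4 - 1/6) = -(-13)*23/6 = -1*(-299/6) = 299/6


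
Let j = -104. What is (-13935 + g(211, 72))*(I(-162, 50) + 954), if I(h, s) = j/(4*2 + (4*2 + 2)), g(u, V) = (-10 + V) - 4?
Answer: -118426318/9 ≈ -1.3158e+7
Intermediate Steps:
g(u, V) = -14 + V
I(h, s) = -52/9 (I(h, s) = -104/(4*2 + (4*2 + 2)) = -104/(8 + (8 + 2)) = -104/(8 + 10) = -104/18 = -104*1/18 = -52/9)
(-13935 + g(211, 72))*(I(-162, 50) + 954) = (-13935 + (-14 + 72))*(-52/9 + 954) = (-13935 + 58)*(8534/9) = -13877*8534/9 = -118426318/9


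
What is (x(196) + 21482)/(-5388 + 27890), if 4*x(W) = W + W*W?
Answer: 31135/22502 ≈ 1.3837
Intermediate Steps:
x(W) = W/4 + W²/4 (x(W) = (W + W*W)/4 = (W + W²)/4 = W/4 + W²/4)
(x(196) + 21482)/(-5388 + 27890) = ((¼)*196*(1 + 196) + 21482)/(-5388 + 27890) = ((¼)*196*197 + 21482)/22502 = (9653 + 21482)*(1/22502) = 31135*(1/22502) = 31135/22502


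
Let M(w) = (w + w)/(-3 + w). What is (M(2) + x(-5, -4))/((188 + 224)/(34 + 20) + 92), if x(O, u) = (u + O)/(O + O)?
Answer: -837/26900 ≈ -0.031115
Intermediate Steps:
x(O, u) = (O + u)/(2*O) (x(O, u) = (O + u)/((2*O)) = (O + u)*(1/(2*O)) = (O + u)/(2*O))
M(w) = 2*w/(-3 + w) (M(w) = (2*w)/(-3 + w) = 2*w/(-3 + w))
(M(2) + x(-5, -4))/((188 + 224)/(34 + 20) + 92) = (2*2/(-3 + 2) + (½)*(-5 - 4)/(-5))/((188 + 224)/(34 + 20) + 92) = (2*2/(-1) + (½)*(-⅕)*(-9))/(412/54 + 92) = (2*2*(-1) + 9/10)/(412*(1/54) + 92) = (-4 + 9/10)/(206/27 + 92) = -31/(10*2690/27) = -31/10*27/2690 = -837/26900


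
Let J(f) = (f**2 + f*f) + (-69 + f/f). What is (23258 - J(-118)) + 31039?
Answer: 26517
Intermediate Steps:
J(f) = -68 + 2*f**2 (J(f) = (f**2 + f**2) + (-69 + 1) = 2*f**2 - 68 = -68 + 2*f**2)
(23258 - J(-118)) + 31039 = (23258 - (-68 + 2*(-118)**2)) + 31039 = (23258 - (-68 + 2*13924)) + 31039 = (23258 - (-68 + 27848)) + 31039 = (23258 - 1*27780) + 31039 = (23258 - 27780) + 31039 = -4522 + 31039 = 26517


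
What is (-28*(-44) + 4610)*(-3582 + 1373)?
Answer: -12904978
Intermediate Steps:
(-28*(-44) + 4610)*(-3582 + 1373) = (1232 + 4610)*(-2209) = 5842*(-2209) = -12904978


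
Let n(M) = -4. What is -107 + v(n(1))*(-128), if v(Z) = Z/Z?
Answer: -235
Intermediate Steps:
v(Z) = 1
-107 + v(n(1))*(-128) = -107 + 1*(-128) = -107 - 128 = -235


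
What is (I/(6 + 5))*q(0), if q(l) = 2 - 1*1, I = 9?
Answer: 9/11 ≈ 0.81818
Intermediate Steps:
q(l) = 1 (q(l) = 2 - 1 = 1)
(I/(6 + 5))*q(0) = (9/(6 + 5))*1 = (9/11)*1 = 9/11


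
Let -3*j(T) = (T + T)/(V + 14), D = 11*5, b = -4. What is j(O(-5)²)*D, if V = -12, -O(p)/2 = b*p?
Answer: -88000/3 ≈ -29333.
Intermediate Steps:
O(p) = 8*p (O(p) = -(-8)*p = 8*p)
D = 55
j(T) = -T/3 (j(T) = -(T + T)/(3*(-12 + 14)) = -2*T/(3*2) = -T/3)
j(O(-5)²)*D = -(8*(-5))²/3*55 = -⅓*(-40)²*55 = -⅓*1600*55 = -1600/3*55 = -88000/3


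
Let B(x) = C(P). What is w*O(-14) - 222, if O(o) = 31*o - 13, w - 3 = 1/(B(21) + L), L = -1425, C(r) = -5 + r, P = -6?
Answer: -2244021/1436 ≈ -1562.7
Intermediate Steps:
B(x) = -11 (B(x) = -5 - 6 = -11)
w = 4307/1436 (w = 3 + 1/(-11 - 1425) = 3 + 1/(-1436) = 3 - 1/1436 = 4307/1436 ≈ 2.9993)
O(o) = -13 + 31*o
w*O(-14) - 222 = 4307*(-13 + 31*(-14))/1436 - 222 = 4307*(-13 - 434)/1436 - 222 = (4307/1436)*(-447) - 222 = -1925229/1436 - 222 = -2244021/1436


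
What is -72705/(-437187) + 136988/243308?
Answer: 6464923408/8864257883 ≈ 0.72932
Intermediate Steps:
-72705/(-437187) + 136988/243308 = -72705*(-1/437187) + 136988*(1/243308) = 24235/145729 + 34247/60827 = 6464923408/8864257883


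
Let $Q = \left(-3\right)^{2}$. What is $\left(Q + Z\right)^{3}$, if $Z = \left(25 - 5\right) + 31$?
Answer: $216000$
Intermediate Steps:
$Q = 9$
$Z = 51$ ($Z = 20 + 31 = 51$)
$\left(Q + Z\right)^{3} = \left(9 + 51\right)^{3} = 60^{3} = 216000$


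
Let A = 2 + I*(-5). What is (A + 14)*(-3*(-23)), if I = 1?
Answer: 759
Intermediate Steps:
A = -3 (A = 2 + 1*(-5) = 2 - 5 = -3)
(A + 14)*(-3*(-23)) = (-3 + 14)*(-3*(-23)) = 11*69 = 759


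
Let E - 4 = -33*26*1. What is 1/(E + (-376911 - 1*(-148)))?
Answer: -1/377617 ≈ -2.6482e-6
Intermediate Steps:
E = -854 (E = 4 - 33*26*1 = 4 - 858*1 = 4 - 858 = -854)
1/(E + (-376911 - 1*(-148))) = 1/(-854 + (-376911 - 1*(-148))) = 1/(-854 + (-376911 + 148)) = 1/(-854 - 376763) = 1/(-377617) = -1/377617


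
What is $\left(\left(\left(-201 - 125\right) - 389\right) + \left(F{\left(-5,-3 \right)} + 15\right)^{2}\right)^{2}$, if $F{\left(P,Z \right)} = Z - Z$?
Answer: $240100$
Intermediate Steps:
$F{\left(P,Z \right)} = 0$
$\left(\left(\left(-201 - 125\right) - 389\right) + \left(F{\left(-5,-3 \right)} + 15\right)^{2}\right)^{2} = \left(\left(\left(-201 - 125\right) - 389\right) + \left(0 + 15\right)^{2}\right)^{2} = \left(\left(-326 - 389\right) + 15^{2}\right)^{2} = \left(-715 + 225\right)^{2} = \left(-490\right)^{2} = 240100$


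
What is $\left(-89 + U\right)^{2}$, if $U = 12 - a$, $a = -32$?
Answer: $2025$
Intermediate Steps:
$U = 44$ ($U = 12 - -32 = 12 + 32 = 44$)
$\left(-89 + U\right)^{2} = \left(-89 + 44\right)^{2} = \left(-45\right)^{2} = 2025$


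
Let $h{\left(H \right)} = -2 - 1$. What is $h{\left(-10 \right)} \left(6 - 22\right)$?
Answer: $48$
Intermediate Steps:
$h{\left(H \right)} = -3$ ($h{\left(H \right)} = -2 - 1 = -3$)
$h{\left(-10 \right)} \left(6 - 22\right) = - 3 \left(6 - 22\right) = \left(-3\right) \left(-16\right) = 48$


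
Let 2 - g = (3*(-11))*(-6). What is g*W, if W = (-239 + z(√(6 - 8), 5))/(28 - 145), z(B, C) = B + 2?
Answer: -15484/39 + 196*I*√2/117 ≈ -397.03 + 2.3691*I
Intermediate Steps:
z(B, C) = 2 + B
W = 79/39 - I*√2/117 (W = (-239 + (2 + √(6 - 8)))/(28 - 145) = (-239 + (2 + √(-2)))/(-117) = (-239 + (2 + I*√2))*(-1/117) = (-237 + I*√2)*(-1/117) = 79/39 - I*√2/117 ≈ 2.0256 - 0.012087*I)
g = -196 (g = 2 - 3*(-11)*(-6) = 2 - (-33)*(-6) = 2 - 1*198 = 2 - 198 = -196)
g*W = -196*(79/39 - I*√2/117) = -15484/39 + 196*I*√2/117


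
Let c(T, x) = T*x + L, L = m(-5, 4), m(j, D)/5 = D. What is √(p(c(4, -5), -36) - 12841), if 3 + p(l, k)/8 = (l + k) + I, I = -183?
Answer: I*√14617 ≈ 120.9*I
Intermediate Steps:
m(j, D) = 5*D
L = 20 (L = 5*4 = 20)
c(T, x) = 20 + T*x (c(T, x) = T*x + 20 = 20 + T*x)
p(l, k) = -1488 + 8*k + 8*l (p(l, k) = -24 + 8*((l + k) - 183) = -24 + 8*((k + l) - 183) = -24 + 8*(-183 + k + l) = -24 + (-1464 + 8*k + 8*l) = -1488 + 8*k + 8*l)
√(p(c(4, -5), -36) - 12841) = √((-1488 + 8*(-36) + 8*(20 + 4*(-5))) - 12841) = √((-1488 - 288 + 8*(20 - 20)) - 12841) = √((-1488 - 288 + 8*0) - 12841) = √((-1488 - 288 + 0) - 12841) = √(-1776 - 12841) = √(-14617) = I*√14617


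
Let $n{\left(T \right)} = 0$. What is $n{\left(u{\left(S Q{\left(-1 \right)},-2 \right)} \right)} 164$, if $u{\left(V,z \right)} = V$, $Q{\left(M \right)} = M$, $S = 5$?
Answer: $0$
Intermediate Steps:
$n{\left(u{\left(S Q{\left(-1 \right)},-2 \right)} \right)} 164 = 0 \cdot 164 = 0$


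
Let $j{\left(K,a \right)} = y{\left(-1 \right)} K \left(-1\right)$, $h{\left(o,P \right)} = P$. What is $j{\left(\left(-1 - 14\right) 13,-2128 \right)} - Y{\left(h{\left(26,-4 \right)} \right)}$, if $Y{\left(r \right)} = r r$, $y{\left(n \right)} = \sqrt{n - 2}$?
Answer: $-16 + 195 i \sqrt{3} \approx -16.0 + 337.75 i$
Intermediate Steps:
$y{\left(n \right)} = \sqrt{-2 + n}$
$Y{\left(r \right)} = r^{2}$
$j{\left(K,a \right)} = - i K \sqrt{3}$ ($j{\left(K,a \right)} = \sqrt{-2 - 1} K \left(-1\right) = \sqrt{-3} K \left(-1\right) = i \sqrt{3} K \left(-1\right) = i K \sqrt{3} \left(-1\right) = - i K \sqrt{3}$)
$j{\left(\left(-1 - 14\right) 13,-2128 \right)} - Y{\left(h{\left(26,-4 \right)} \right)} = - i \left(-1 - 14\right) 13 \sqrt{3} - \left(-4\right)^{2} = - i \left(\left(-15\right) 13\right) \sqrt{3} - 16 = \left(-1\right) i \left(-195\right) \sqrt{3} - 16 = 195 i \sqrt{3} - 16 = -16 + 195 i \sqrt{3}$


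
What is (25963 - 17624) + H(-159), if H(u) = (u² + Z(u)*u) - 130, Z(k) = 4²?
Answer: 30946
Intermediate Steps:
Z(k) = 16
H(u) = -130 + u² + 16*u (H(u) = (u² + 16*u) - 130 = -130 + u² + 16*u)
(25963 - 17624) + H(-159) = (25963 - 17624) + (-130 + (-159)² + 16*(-159)) = 8339 + (-130 + 25281 - 2544) = 8339 + 22607 = 30946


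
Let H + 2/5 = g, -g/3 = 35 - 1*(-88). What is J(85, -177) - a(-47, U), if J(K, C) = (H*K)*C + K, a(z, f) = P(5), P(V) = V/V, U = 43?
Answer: 5557707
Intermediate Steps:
g = -369 (g = -3*(35 - 1*(-88)) = -3*(35 + 88) = -3*123 = -369)
H = -1847/5 (H = -⅖ - 369 = -1847/5 ≈ -369.40)
P(V) = 1
a(z, f) = 1
J(K, C) = K - 1847*C*K/5 (J(K, C) = (-1847*K/5)*C + K = -1847*C*K/5 + K = K - 1847*C*K/5)
J(85, -177) - a(-47, U) = (⅕)*85*(5 - 1847*(-177)) - 1*1 = (⅕)*85*(5 + 326919) - 1 = (⅕)*85*326924 - 1 = 5557708 - 1 = 5557707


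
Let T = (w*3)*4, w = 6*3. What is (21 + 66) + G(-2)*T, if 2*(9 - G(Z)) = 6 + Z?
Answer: 1599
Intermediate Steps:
w = 18
G(Z) = 6 - Z/2 (G(Z) = 9 - (6 + Z)/2 = 9 + (-3 - Z/2) = 6 - Z/2)
T = 216 (T = (18*3)*4 = 54*4 = 216)
(21 + 66) + G(-2)*T = (21 + 66) + (6 - ½*(-2))*216 = 87 + (6 + 1)*216 = 87 + 7*216 = 87 + 1512 = 1599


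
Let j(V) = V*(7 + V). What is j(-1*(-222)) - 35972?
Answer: 14866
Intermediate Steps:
j(-1*(-222)) - 35972 = (-1*(-222))*(7 - 1*(-222)) - 35972 = 222*(7 + 222) - 35972 = 222*229 - 35972 = 50838 - 35972 = 14866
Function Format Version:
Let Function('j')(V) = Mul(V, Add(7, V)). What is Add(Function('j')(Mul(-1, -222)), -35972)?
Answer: 14866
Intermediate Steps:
Add(Function('j')(Mul(-1, -222)), -35972) = Add(Mul(Mul(-1, -222), Add(7, Mul(-1, -222))), -35972) = Add(Mul(222, Add(7, 222)), -35972) = Add(Mul(222, 229), -35972) = Add(50838, -35972) = 14866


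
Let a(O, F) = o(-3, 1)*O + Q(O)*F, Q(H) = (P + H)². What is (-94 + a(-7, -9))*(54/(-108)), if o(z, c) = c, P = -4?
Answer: 595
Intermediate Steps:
Q(H) = (-4 + H)²
a(O, F) = O + F*(-4 + O)² (a(O, F) = 1*O + (-4 + O)²*F = O + F*(-4 + O)²)
(-94 + a(-7, -9))*(54/(-108)) = (-94 + (-7 - 9*(-4 - 7)²))*(54/(-108)) = (-94 + (-7 - 9*(-11)²))*(54*(-1/108)) = (-94 + (-7 - 9*121))*(-½) = (-94 + (-7 - 1089))*(-½) = (-94 - 1096)*(-½) = -1190*(-½) = 595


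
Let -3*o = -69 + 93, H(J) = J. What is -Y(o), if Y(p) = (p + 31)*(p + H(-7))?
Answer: 345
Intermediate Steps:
o = -8 (o = -(-69 + 93)/3 = -⅓*24 = -8)
Y(p) = (-7 + p)*(31 + p) (Y(p) = (p + 31)*(p - 7) = (31 + p)*(-7 + p) = (-7 + p)*(31 + p))
-Y(o) = -(-217 + (-8)² + 24*(-8)) = -(-217 + 64 - 192) = -1*(-345) = 345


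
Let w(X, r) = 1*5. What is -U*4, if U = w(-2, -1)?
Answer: -20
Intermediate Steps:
w(X, r) = 5
U = 5
-U*4 = -1*5*4 = -5*4 = -20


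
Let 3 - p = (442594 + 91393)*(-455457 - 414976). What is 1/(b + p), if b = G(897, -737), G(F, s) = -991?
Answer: 1/464799905383 ≈ 2.1515e-12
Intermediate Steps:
p = 464799906374 (p = 3 - (442594 + 91393)*(-455457 - 414976) = 3 - 533987*(-870433) = 3 - 1*(-464799906371) = 3 + 464799906371 = 464799906374)
b = -991
1/(b + p) = 1/(-991 + 464799906374) = 1/464799905383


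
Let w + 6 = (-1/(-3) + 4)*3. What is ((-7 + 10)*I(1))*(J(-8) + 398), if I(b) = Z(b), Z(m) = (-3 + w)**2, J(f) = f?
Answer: 18720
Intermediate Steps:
w = 7 (w = -6 + (-1/(-3) + 4)*3 = -6 + (-1*(-1/3) + 4)*3 = -6 + (1/3 + 4)*3 = -6 + (13/3)*3 = -6 + 13 = 7)
Z(m) = 16 (Z(m) = (-3 + 7)**2 = 4**2 = 16)
I(b) = 16
((-7 + 10)*I(1))*(J(-8) + 398) = ((-7 + 10)*16)*(-8 + 398) = (3*16)*390 = 48*390 = 18720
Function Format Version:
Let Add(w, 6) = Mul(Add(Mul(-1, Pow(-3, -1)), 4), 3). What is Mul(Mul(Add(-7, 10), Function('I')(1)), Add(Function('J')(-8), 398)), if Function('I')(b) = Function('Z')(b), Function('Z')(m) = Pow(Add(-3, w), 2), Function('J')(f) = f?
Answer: 18720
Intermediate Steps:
w = 7 (w = Add(-6, Mul(Add(Mul(-1, Pow(-3, -1)), 4), 3)) = Add(-6, Mul(Add(Mul(-1, Rational(-1, 3)), 4), 3)) = Add(-6, Mul(Add(Rational(1, 3), 4), 3)) = Add(-6, Mul(Rational(13, 3), 3)) = Add(-6, 13) = 7)
Function('Z')(m) = 16 (Function('Z')(m) = Pow(Add(-3, 7), 2) = Pow(4, 2) = 16)
Function('I')(b) = 16
Mul(Mul(Add(-7, 10), Function('I')(1)), Add(Function('J')(-8), 398)) = Mul(Mul(Add(-7, 10), 16), Add(-8, 398)) = Mul(Mul(3, 16), 390) = Mul(48, 390) = 18720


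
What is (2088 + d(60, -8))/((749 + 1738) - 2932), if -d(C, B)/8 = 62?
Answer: -1592/445 ≈ -3.5775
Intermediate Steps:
d(C, B) = -496 (d(C, B) = -8*62 = -496)
(2088 + d(60, -8))/((749 + 1738) - 2932) = (2088 - 496)/((749 + 1738) - 2932) = 1592/(2487 - 2932) = 1592/(-445) = 1592*(-1/445) = -1592/445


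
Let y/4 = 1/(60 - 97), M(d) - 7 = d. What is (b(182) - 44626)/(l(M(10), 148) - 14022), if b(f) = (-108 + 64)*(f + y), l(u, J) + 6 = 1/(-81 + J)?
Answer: 130467894/34775375 ≈ 3.7517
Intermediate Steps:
M(d) = 7 + d
y = -4/37 (y = 4/(60 - 97) = 4/(-37) = 4*(-1/37) = -4/37 ≈ -0.10811)
l(u, J) = -6 + 1/(-81 + J)
b(f) = 176/37 - 44*f (b(f) = (-108 + 64)*(f - 4/37) = -44*(-4/37 + f) = 176/37 - 44*f)
(b(182) - 44626)/(l(M(10), 148) - 14022) = ((176/37 - 44*182) - 44626)/((487 - 6*148)/(-81 + 148) - 14022) = ((176/37 - 8008) - 44626)/((487 - 888)/67 - 14022) = (-296120/37 - 44626)/((1/67)*(-401) - 14022) = -1947282/(37*(-401/67 - 14022)) = -1947282/(37*(-939875/67)) = -1947282/37*(-67/939875) = 130467894/34775375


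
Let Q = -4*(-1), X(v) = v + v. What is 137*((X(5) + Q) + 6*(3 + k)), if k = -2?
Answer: 2740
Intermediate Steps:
X(v) = 2*v
Q = 4
137*((X(5) + Q) + 6*(3 + k)) = 137*((2*5 + 4) + 6*(3 - 2)) = 137*((10 + 4) + 6*1) = 137*(14 + 6) = 137*20 = 2740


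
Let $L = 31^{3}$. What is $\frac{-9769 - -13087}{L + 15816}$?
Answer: $\frac{3318}{45607} \approx 0.072752$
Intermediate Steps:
$L = 29791$
$\frac{-9769 - -13087}{L + 15816} = \frac{-9769 - -13087}{29791 + 15816} = \frac{-9769 + 13087}{45607} = 3318 \cdot \frac{1}{45607} = \frac{3318}{45607}$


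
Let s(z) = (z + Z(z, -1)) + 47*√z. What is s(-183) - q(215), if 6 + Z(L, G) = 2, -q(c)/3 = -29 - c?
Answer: -919 + 47*I*√183 ≈ -919.0 + 635.8*I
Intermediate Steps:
q(c) = 87 + 3*c (q(c) = -3*(-29 - c) = 87 + 3*c)
Z(L, G) = -4 (Z(L, G) = -6 + 2 = -4)
s(z) = -4 + z + 47*√z (s(z) = (z - 4) + 47*√z = (-4 + z) + 47*√z = -4 + z + 47*√z)
s(-183) - q(215) = (-4 - 183 + 47*√(-183)) - (87 + 3*215) = (-4 - 183 + 47*(I*√183)) - (87 + 645) = (-4 - 183 + 47*I*√183) - 1*732 = (-187 + 47*I*√183) - 732 = -919 + 47*I*√183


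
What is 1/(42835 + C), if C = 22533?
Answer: 1/65368 ≈ 1.5298e-5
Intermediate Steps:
1/(42835 + C) = 1/(42835 + 22533) = 1/65368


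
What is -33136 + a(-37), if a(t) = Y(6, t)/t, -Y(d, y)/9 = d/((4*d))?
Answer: -4904119/148 ≈ -33136.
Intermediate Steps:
Y(d, y) = -9/4 (Y(d, y) = -9*d/(4*d) = -9*d*1/(4*d) = -9*1/4 = -9/4)
a(t) = -9/(4*t)
-33136 + a(-37) = -33136 - 9/4/(-37) = -33136 - 9/4*(-1/37) = -33136 + 9/148 = -4904119/148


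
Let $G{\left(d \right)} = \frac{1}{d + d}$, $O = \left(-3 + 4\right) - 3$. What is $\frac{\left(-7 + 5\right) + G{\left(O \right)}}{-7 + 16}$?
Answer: $- \frac{1}{4} \approx -0.25$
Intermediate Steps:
$O = -2$ ($O = 1 - 3 = -2$)
$G{\left(d \right)} = \frac{1}{2 d}$
$\frac{\left(-7 + 5\right) + G{\left(O \right)}}{-7 + 16} = \frac{\left(-7 + 5\right) + \frac{1}{2 \left(-2\right)}}{-7 + 16} = \frac{-2 + \frac{1}{2} \left(- \frac{1}{2}\right)}{9} = \left(-2 - \frac{1}{4}\right) \frac{1}{9} = \left(- \frac{9}{4}\right) \frac{1}{9} = - \frac{1}{4}$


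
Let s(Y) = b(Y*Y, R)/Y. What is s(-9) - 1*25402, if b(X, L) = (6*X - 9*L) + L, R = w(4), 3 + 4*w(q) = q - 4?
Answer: -76370/3 ≈ -25457.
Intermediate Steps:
w(q) = -7/4 + q/4 (w(q) = -¾ + (q - 4)/4 = -¾ + (-4 + q)/4 = -¾ + (-1 + q/4) = -7/4 + q/4)
R = -¾ (R = -7/4 + (¼)*4 = -7/4 + 1 = -¾ ≈ -0.75000)
b(X, L) = -8*L + 6*X (b(X, L) = (-9*L + 6*X) + L = -8*L + 6*X)
s(Y) = (6 + 6*Y²)/Y (s(Y) = (-8*(-¾) + 6*(Y*Y))/Y = (6 + 6*Y²)/Y)
s(-9) - 1*25402 = (6*(-9) + 6/(-9)) - 1*25402 = (-54 + 6*(-⅑)) - 25402 = (-54 - ⅔) - 25402 = -164/3 - 25402 = -76370/3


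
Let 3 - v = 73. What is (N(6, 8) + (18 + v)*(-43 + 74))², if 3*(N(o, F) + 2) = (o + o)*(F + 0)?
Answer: 2502724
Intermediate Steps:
N(o, F) = -2 + 2*F*o/3 (N(o, F) = -2 + ((o + o)*(F + 0))/3 = -2 + ((2*o)*F)/3 = -2 + (2*F*o)/3 = -2 + 2*F*o/3)
v = -70 (v = 3 - 1*73 = 3 - 73 = -70)
(N(6, 8) + (18 + v)*(-43 + 74))² = ((-2 + (⅔)*8*6) + (18 - 70)*(-43 + 74))² = ((-2 + 32) - 52*31)² = (30 - 1612)² = (-1582)² = 2502724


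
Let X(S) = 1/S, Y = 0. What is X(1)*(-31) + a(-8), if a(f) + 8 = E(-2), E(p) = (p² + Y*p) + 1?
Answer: -34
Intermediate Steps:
E(p) = 1 + p² (E(p) = (p² + 0*p) + 1 = (p² + 0) + 1 = p² + 1 = 1 + p²)
a(f) = -3 (a(f) = -8 + (1 + (-2)²) = -8 + (1 + 4) = -8 + 5 = -3)
X(1)*(-31) + a(-8) = -31/1 - 3 = 1*(-31) - 3 = -31 - 3 = -34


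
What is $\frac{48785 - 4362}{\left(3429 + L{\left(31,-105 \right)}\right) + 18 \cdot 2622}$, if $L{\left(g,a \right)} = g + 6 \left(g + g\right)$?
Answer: $\frac{44423}{51028} \approx 0.87056$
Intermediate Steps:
$L{\left(g,a \right)} = 13 g$ ($L{\left(g,a \right)} = g + 6 \cdot 2 g = g + 12 g = 13 g$)
$\frac{48785 - 4362}{\left(3429 + L{\left(31,-105 \right)}\right) + 18 \cdot 2622} = \frac{48785 - 4362}{\left(3429 + 13 \cdot 31\right) + 18 \cdot 2622} = \frac{44423}{\left(3429 + 403\right) + 47196} = \frac{44423}{3832 + 47196} = \frac{44423}{51028}$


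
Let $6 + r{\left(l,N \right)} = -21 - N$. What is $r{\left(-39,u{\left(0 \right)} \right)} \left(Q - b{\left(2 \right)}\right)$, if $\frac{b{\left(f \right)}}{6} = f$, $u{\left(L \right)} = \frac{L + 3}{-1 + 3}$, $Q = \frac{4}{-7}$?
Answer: $\frac{2508}{7} \approx 358.29$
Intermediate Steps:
$Q = - \frac{4}{7}$ ($Q = 4 \left(- \frac{1}{7}\right) = - \frac{4}{7} \approx -0.57143$)
$u{\left(L \right)} = \frac{3}{2} + \frac{L}{2}$ ($u{\left(L \right)} = \frac{3 + L}{2} = \left(3 + L\right) \frac{1}{2} = \frac{3}{2} + \frac{L}{2}$)
$b{\left(f \right)} = 6 f$
$r{\left(l,N \right)} = -27 - N$ ($r{\left(l,N \right)} = -6 - \left(21 + N\right) = -27 - N$)
$r{\left(-39,u{\left(0 \right)} \right)} \left(Q - b{\left(2 \right)}\right) = \left(-27 - \left(\frac{3}{2} + \frac{1}{2} \cdot 0\right)\right) \left(- \frac{4}{7} - 6 \cdot 2\right) = \left(-27 - \left(\frac{3}{2} + 0\right)\right) \left(- \frac{4}{7} - 12\right) = \left(-27 - \frac{3}{2}\right) \left(- \frac{4}{7} - 12\right) = \left(-27 - \frac{3}{2}\right) \left(- \frac{88}{7}\right) = \left(- \frac{57}{2}\right) \left(- \frac{88}{7}\right) = \frac{2508}{7}$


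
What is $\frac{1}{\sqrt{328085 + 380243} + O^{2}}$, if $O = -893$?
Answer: $\frac{797449}{635924199273} - \frac{2 \sqrt{177082}}{635924199273} \approx 1.2527 \cdot 10^{-6}$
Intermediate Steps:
$\frac{1}{\sqrt{328085 + 380243} + O^{2}} = \frac{1}{\sqrt{328085 + 380243} + \left(-893\right)^{2}} = \frac{1}{\sqrt{708328} + 797449} = \frac{1}{2 \sqrt{177082} + 797449} = \frac{1}{797449 + 2 \sqrt{177082}}$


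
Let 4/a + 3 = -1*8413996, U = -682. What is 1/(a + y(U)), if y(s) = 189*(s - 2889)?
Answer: -8413999/5678767791085 ≈ -1.4817e-6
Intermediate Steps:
y(s) = -546021 + 189*s (y(s) = 189*(-2889 + s) = -546021 + 189*s)
a = -4/8413999 (a = 4/(-3 - 1*8413996) = 4/(-3 - 8413996) = 4/(-8413999) = 4*(-1/8413999) = -4/8413999 ≈ -4.7540e-7)
1/(a + y(U)) = 1/(-4/8413999 + (-546021 + 189*(-682))) = 1/(-4/8413999 + (-546021 - 128898)) = 1/(-4/8413999 - 674919) = 1/(-5678767791085/8413999) = -8413999/5678767791085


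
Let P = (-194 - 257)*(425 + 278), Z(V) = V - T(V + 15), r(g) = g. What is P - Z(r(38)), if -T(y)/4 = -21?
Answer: -317007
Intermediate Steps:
T(y) = 84 (T(y) = -4*(-21) = 84)
Z(V) = -84 + V (Z(V) = V - 1*84 = V - 84 = -84 + V)
P = -317053 (P = -451*703 = -317053)
P - Z(r(38)) = -317053 - (-84 + 38) = -317053 - 1*(-46) = -317053 + 46 = -317007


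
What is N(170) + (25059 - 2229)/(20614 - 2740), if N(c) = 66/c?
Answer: 421732/253215 ≈ 1.6655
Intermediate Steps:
N(170) + (25059 - 2229)/(20614 - 2740) = 66/170 + (25059 - 2229)/(20614 - 2740) = 66*(1/170) + 22830/17874 = 33/85 + 22830*(1/17874) = 33/85 + 3805/2979 = 421732/253215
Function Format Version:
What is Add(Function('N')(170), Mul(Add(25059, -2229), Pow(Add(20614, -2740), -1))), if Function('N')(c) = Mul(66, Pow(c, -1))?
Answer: Rational(421732, 253215) ≈ 1.6655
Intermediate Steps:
Add(Function('N')(170), Mul(Add(25059, -2229), Pow(Add(20614, -2740), -1))) = Add(Mul(66, Pow(170, -1)), Mul(Add(25059, -2229), Pow(Add(20614, -2740), -1))) = Add(Mul(66, Rational(1, 170)), Mul(22830, Pow(17874, -1))) = Add(Rational(33, 85), Mul(22830, Rational(1, 17874))) = Add(Rational(33, 85), Rational(3805, 2979)) = Rational(421732, 253215)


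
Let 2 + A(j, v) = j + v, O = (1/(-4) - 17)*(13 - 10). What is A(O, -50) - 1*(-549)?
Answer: 1781/4 ≈ 445.25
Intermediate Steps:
O = -207/4 (O = (-¼ - 17)*3 = -69/4*3 = -207/4 ≈ -51.750)
A(j, v) = -2 + j + v (A(j, v) = -2 + (j + v) = -2 + j + v)
A(O, -50) - 1*(-549) = (-2 - 207/4 - 50) - 1*(-549) = -415/4 + 549 = 1781/4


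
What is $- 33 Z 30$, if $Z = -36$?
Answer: $35640$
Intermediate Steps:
$- 33 Z 30 = \left(-33\right) \left(-36\right) 30 = 1188 \cdot 30 = 35640$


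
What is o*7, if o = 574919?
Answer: 4024433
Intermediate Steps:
o*7 = 574919*7 = 4024433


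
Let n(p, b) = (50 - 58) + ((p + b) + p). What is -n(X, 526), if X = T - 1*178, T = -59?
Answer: -44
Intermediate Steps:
X = -237 (X = -59 - 1*178 = -59 - 178 = -237)
n(p, b) = -8 + b + 2*p (n(p, b) = -8 + ((b + p) + p) = -8 + (b + 2*p) = -8 + b + 2*p)
-n(X, 526) = -(-8 + 526 + 2*(-237)) = -(-8 + 526 - 474) = -1*44 = -44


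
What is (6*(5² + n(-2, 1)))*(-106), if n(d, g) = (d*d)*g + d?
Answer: -17172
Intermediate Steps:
n(d, g) = d + g*d² (n(d, g) = d²*g + d = g*d² + d = d + g*d²)
(6*(5² + n(-2, 1)))*(-106) = (6*(5² - 2*(1 - 2*1)))*(-106) = (6*(25 - 2*(1 - 2)))*(-106) = (6*(25 - 2*(-1)))*(-106) = (6*(25 + 2))*(-106) = (6*27)*(-106) = 162*(-106) = -17172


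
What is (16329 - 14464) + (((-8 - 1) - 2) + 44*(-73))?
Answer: -1358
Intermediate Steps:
(16329 - 14464) + (((-8 - 1) - 2) + 44*(-73)) = 1865 + ((-9 - 2) - 3212) = 1865 + (-11 - 3212) = 1865 - 3223 = -1358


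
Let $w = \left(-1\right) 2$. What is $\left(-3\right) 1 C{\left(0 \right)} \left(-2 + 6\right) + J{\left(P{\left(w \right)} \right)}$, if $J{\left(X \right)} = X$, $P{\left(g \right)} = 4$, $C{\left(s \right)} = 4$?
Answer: $-44$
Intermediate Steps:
$w = -2$
$\left(-3\right) 1 C{\left(0 \right)} \left(-2 + 6\right) + J{\left(P{\left(w \right)} \right)} = \left(-3\right) 1 \cdot 4 \left(-2 + 6\right) + 4 = - 3 \cdot 4 \cdot 4 + 4 = \left(-3\right) 16 + 4 = -48 + 4 = -44$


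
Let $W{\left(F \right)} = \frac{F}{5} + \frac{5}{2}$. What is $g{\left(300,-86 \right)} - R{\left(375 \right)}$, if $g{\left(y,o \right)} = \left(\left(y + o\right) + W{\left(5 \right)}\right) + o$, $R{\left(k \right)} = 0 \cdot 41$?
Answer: $\frac{263}{2} \approx 131.5$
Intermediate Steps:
$W{\left(F \right)} = \frac{5}{2} + \frac{F}{5}$ ($W{\left(F \right)} = F \frac{1}{5} + 5 \cdot \frac{1}{2} = \frac{F}{5} + \frac{5}{2} = \frac{5}{2} + \frac{F}{5}$)
$R{\left(k \right)} = 0$
$g{\left(y,o \right)} = \frac{7}{2} + y + 2 o$ ($g{\left(y,o \right)} = \left(\left(y + o\right) + \left(\frac{5}{2} + \frac{1}{5} \cdot 5\right)\right) + o = \left(\left(o + y\right) + \left(\frac{5}{2} + 1\right)\right) + o = \left(\left(o + y\right) + \frac{7}{2}\right) + o = \left(\frac{7}{2} + o + y\right) + o = \frac{7}{2} + y + 2 o$)
$g{\left(300,-86 \right)} - R{\left(375 \right)} = \left(\frac{7}{2} + 300 + 2 \left(-86\right)\right) - 0 = \left(\frac{7}{2} + 300 - 172\right) + 0 = \frac{263}{2} + 0 = \frac{263}{2}$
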